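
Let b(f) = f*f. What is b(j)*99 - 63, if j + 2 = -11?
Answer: 16668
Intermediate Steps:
j = -13 (j = -2 - 11 = -13)
b(f) = f²
b(j)*99 - 63 = (-13)²*99 - 63 = 169*99 - 63 = 16731 - 63 = 16668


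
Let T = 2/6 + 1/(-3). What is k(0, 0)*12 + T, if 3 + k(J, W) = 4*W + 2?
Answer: -12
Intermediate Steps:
T = 0 (T = 2*(⅙) + 1*(-⅓) = ⅓ - ⅓ = 0)
k(J, W) = -1 + 4*W (k(J, W) = -3 + (4*W + 2) = -3 + (2 + 4*W) = -1 + 4*W)
k(0, 0)*12 + T = (-1 + 4*0)*12 + 0 = (-1 + 0)*12 + 0 = -1*12 + 0 = -12 + 0 = -12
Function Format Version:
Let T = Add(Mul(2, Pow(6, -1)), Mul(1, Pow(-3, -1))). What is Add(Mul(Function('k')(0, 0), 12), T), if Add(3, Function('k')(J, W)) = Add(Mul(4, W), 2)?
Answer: -12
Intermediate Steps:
T = 0 (T = Add(Mul(2, Rational(1, 6)), Mul(1, Rational(-1, 3))) = Add(Rational(1, 3), Rational(-1, 3)) = 0)
Function('k')(J, W) = Add(-1, Mul(4, W)) (Function('k')(J, W) = Add(-3, Add(Mul(4, W), 2)) = Add(-3, Add(2, Mul(4, W))) = Add(-1, Mul(4, W)))
Add(Mul(Function('k')(0, 0), 12), T) = Add(Mul(Add(-1, Mul(4, 0)), 12), 0) = Add(Mul(Add(-1, 0), 12), 0) = Add(Mul(-1, 12), 0) = Add(-12, 0) = -12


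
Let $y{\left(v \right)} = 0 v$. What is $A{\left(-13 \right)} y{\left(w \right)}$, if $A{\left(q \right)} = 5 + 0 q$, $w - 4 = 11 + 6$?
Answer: $0$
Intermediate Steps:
$w = 21$ ($w = 4 + \left(11 + 6\right) = 4 + 17 = 21$)
$y{\left(v \right)} = 0$
$A{\left(q \right)} = 5$ ($A{\left(q \right)} = 5 + 0 = 5$)
$A{\left(-13 \right)} y{\left(w \right)} = 5 \cdot 0 = 0$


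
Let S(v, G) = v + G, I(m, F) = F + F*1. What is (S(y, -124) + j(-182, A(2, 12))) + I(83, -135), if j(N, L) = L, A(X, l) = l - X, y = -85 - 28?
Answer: -497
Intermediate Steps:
y = -113
I(m, F) = 2*F (I(m, F) = F + F = 2*F)
S(v, G) = G + v
(S(y, -124) + j(-182, A(2, 12))) + I(83, -135) = ((-124 - 113) + (12 - 1*2)) + 2*(-135) = (-237 + (12 - 2)) - 270 = (-237 + 10) - 270 = -227 - 270 = -497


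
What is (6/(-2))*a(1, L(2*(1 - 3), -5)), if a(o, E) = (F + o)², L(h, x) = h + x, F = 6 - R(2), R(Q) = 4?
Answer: -27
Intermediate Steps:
F = 2 (F = 6 - 1*4 = 6 - 4 = 2)
a(o, E) = (2 + o)²
(6/(-2))*a(1, L(2*(1 - 3), -5)) = (6/(-2))*(2 + 1)² = -½*6*3² = -3*9 = -27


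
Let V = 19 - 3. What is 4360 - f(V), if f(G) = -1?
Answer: 4361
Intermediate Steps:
V = 16
4360 - f(V) = 4360 - 1*(-1) = 4360 + 1 = 4361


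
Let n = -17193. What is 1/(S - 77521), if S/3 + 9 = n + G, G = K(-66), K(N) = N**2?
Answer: -1/116059 ≈ -8.6163e-6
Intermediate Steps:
G = 4356 (G = (-66)**2 = 4356)
S = -38538 (S = -27 + 3*(-17193 + 4356) = -27 + 3*(-12837) = -27 - 38511 = -38538)
1/(S - 77521) = 1/(-38538 - 77521) = 1/(-116059) = -1/116059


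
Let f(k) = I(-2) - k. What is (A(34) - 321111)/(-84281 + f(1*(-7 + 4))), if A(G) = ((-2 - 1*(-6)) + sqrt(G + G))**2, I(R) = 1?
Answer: 321027/84277 - 16*sqrt(17)/84277 ≈ 3.8084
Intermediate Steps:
f(k) = 1 - k
A(G) = (4 + sqrt(2)*sqrt(G))**2 (A(G) = ((-2 + 6) + sqrt(2*G))**2 = (4 + sqrt(2)*sqrt(G))**2)
(A(34) - 321111)/(-84281 + f(1*(-7 + 4))) = ((4 + sqrt(2)*sqrt(34))**2 - 321111)/(-84281 + (1 - (-7 + 4))) = ((4 + 2*sqrt(17))**2 - 321111)/(-84281 + (1 - (-3))) = (-321111 + (4 + 2*sqrt(17))**2)/(-84281 + (1 - 1*(-3))) = (-321111 + (4 + 2*sqrt(17))**2)/(-84281 + (1 + 3)) = (-321111 + (4 + 2*sqrt(17))**2)/(-84281 + 4) = (-321111 + (4 + 2*sqrt(17))**2)/(-84277) = (-321111 + (4 + 2*sqrt(17))**2)*(-1/84277) = 321111/84277 - (4 + 2*sqrt(17))**2/84277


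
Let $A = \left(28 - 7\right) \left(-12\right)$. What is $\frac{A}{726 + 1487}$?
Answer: $- \frac{252}{2213} \approx -0.11387$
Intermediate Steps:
$A = -252$ ($A = 21 \left(-12\right) = -252$)
$\frac{A}{726 + 1487} = - \frac{252}{726 + 1487} = - \frac{252}{2213}$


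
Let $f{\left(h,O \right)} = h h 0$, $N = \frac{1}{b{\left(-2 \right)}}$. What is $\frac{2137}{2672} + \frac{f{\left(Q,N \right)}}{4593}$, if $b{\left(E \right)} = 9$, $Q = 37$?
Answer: $\frac{2137}{2672} \approx 0.79978$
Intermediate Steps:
$N = \frac{1}{9} \approx 0.11111$
$f{\left(h,O \right)} = 0$ ($f{\left(h,O \right)} = h^{2} \cdot 0 = 0$)
$\frac{2137}{2672} + \frac{f{\left(Q,N \right)}}{4593} = \frac{2137}{2672} + \frac{0}{4593} = 2137 \cdot \frac{1}{2672} + 0 \cdot \frac{1}{4593} = \frac{2137}{2672} + 0 = \frac{2137}{2672}$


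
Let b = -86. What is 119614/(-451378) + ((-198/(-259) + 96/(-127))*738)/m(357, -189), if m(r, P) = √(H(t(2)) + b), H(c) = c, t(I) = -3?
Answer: -59807/225689 - 208116*I*√89/2927477 ≈ -0.265 - 0.67067*I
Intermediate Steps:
m(r, P) = I*√89 (m(r, P) = √(-3 - 86) = √(-89) = I*√89)
119614/(-451378) + ((-198/(-259) + 96/(-127))*738)/m(357, -189) = 119614/(-451378) + ((-198/(-259) + 96/(-127))*738)/((I*√89)) = 119614*(-1/451378) + ((-198*(-1/259) + 96*(-1/127))*738)*(-I*√89/89) = -59807/225689 + ((198/259 - 96/127)*738)*(-I*√89/89) = -59807/225689 + ((282/32893)*738)*(-I*√89/89) = -59807/225689 + 208116*(-I*√89/89)/32893 = -59807/225689 - 208116*I*√89/2927477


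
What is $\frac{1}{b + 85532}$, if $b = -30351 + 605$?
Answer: $\frac{1}{55786} \approx 1.7926 \cdot 10^{-5}$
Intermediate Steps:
$b = -29746$
$\frac{1}{b + 85532} = \frac{1}{-29746 + 85532} = \frac{1}{55786}$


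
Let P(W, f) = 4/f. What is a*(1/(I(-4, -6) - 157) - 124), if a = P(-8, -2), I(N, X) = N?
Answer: 39930/161 ≈ 248.01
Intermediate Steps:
a = -2 (a = 4/(-2) = 4*(-1/2) = -2)
a*(1/(I(-4, -6) - 157) - 124) = -2*(1/(-4 - 157) - 124) = -2*(1/(-161) - 124) = -2*(-1/161 - 124) = -2*(-19965/161) = 39930/161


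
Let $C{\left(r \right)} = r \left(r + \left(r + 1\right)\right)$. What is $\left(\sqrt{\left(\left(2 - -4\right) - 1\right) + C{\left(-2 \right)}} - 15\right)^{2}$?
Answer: $\left(15 - \sqrt{11}\right)^{2} \approx 136.5$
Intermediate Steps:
$C{\left(r \right)} = r \left(1 + 2 r\right)$ ($C{\left(r \right)} = r \left(r + \left(1 + r\right)\right) = r \left(1 + 2 r\right)$)
$\left(\sqrt{\left(\left(2 - -4\right) - 1\right) + C{\left(-2 \right)}} - 15\right)^{2} = \left(\sqrt{\left(\left(2 - -4\right) - 1\right) - 2 \left(1 + 2 \left(-2\right)\right)} - 15\right)^{2} = \left(\sqrt{\left(\left(2 + 4\right) - 1\right) - 2 \left(1 - 4\right)} - 15\right)^{2} = \left(\sqrt{\left(6 - 1\right) - -6} - 15\right)^{2} = \left(\sqrt{5 + 6} - 15\right)^{2} = \left(\sqrt{11} - 15\right)^{2} = \left(-15 + \sqrt{11}\right)^{2}$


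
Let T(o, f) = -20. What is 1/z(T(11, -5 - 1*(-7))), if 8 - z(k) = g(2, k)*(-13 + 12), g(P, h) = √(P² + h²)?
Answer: -2/85 + √101/170 ≈ 0.035587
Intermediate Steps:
z(k) = 8 + √(4 + k²) (z(k) = 8 - √(2² + k²)*(-13 + 12) = 8 - √(4 + k²)*(-1) = 8 - (-1)*√(4 + k²) = 8 + √(4 + k²))
1/z(T(11, -5 - 1*(-7))) = 1/(8 + √(4 + (-20)²)) = 1/(8 + √(4 + 400)) = 1/(8 + √404) = 1/(8 + 2*√101)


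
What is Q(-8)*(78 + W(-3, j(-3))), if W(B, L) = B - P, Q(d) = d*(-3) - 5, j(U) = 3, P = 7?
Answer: 1292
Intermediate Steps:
Q(d) = -5 - 3*d (Q(d) = -3*d - 5 = -5 - 3*d)
W(B, L) = -7 + B (W(B, L) = B - 1*7 = B - 7 = -7 + B)
Q(-8)*(78 + W(-3, j(-3))) = (-5 - 3*(-8))*(78 + (-7 - 3)) = (-5 + 24)*(78 - 10) = 19*68 = 1292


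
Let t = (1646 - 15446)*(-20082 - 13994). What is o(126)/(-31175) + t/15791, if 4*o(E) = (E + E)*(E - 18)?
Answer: 14659898898036/492284425 ≈ 29779.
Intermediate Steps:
t = 470248800 (t = -13800*(-34076) = 470248800)
o(E) = E*(-18 + E)/2 (o(E) = ((E + E)*(E - 18))/4 = ((2*E)*(-18 + E))/4 = (2*E*(-18 + E))/4 = E*(-18 + E)/2)
o(126)/(-31175) + t/15791 = ((1/2)*126*(-18 + 126))/(-31175) + 470248800/15791 = ((1/2)*126*108)*(-1/31175) + 470248800*(1/15791) = 6804*(-1/31175) + 470248800/15791 = -6804/31175 + 470248800/15791 = 14659898898036/492284425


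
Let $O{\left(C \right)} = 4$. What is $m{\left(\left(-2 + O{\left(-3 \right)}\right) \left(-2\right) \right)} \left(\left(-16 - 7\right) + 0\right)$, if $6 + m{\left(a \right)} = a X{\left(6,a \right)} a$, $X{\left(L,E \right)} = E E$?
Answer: $-5750$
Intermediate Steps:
$X{\left(L,E \right)} = E^{2}$
$m{\left(a \right)} = -6 + a^{4}$ ($m{\left(a \right)} = -6 + a a^{2} a = -6 + a^{3} a = -6 + a^{4}$)
$m{\left(\left(-2 + O{\left(-3 \right)}\right) \left(-2\right) \right)} \left(\left(-16 - 7\right) + 0\right) = \left(-6 + \left(\left(-2 + 4\right) \left(-2\right)\right)^{4}\right) \left(\left(-16 - 7\right) + 0\right) = \left(-6 + \left(2 \left(-2\right)\right)^{4}\right) \left(-23 + 0\right) = \left(-6 + \left(-4\right)^{4}\right) \left(-23\right) = \left(-6 + 256\right) \left(-23\right) = 250 \left(-23\right) = -5750$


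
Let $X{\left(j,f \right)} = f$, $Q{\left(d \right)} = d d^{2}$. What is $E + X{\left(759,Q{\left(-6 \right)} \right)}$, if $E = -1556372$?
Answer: $-1556588$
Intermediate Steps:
$Q{\left(d \right)} = d^{3}$
$E + X{\left(759,Q{\left(-6 \right)} \right)} = -1556372 + \left(-6\right)^{3} = -1556372 - 216 = -1556588$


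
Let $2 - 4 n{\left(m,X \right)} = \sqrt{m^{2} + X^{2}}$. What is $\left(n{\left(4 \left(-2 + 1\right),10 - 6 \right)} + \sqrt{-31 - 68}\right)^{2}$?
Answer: $\frac{\left(1 - 2 \sqrt{2} + 6 i \sqrt{11}\right)^{2}}{4} \approx -98.164 - 18.193 i$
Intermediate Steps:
$n{\left(m,X \right)} = \frac{1}{2} - \frac{\sqrt{X^{2} + m^{2}}}{4}$ ($n{\left(m,X \right)} = \frac{1}{2} - \frac{\sqrt{m^{2} + X^{2}}}{4} = \frac{1}{2} - \frac{\sqrt{X^{2} + m^{2}}}{4}$)
$\left(n{\left(4 \left(-2 + 1\right),10 - 6 \right)} + \sqrt{-31 - 68}\right)^{2} = \left(\left(\frac{1}{2} - \frac{\sqrt{\left(10 - 6\right)^{2} + \left(4 \left(-2 + 1\right)\right)^{2}}}{4}\right) + \sqrt{-31 - 68}\right)^{2} = \left(\left(\frac{1}{2} - \frac{\sqrt{4^{2} + \left(4 \left(-1\right)\right)^{2}}}{4}\right) + \sqrt{-99}\right)^{2} = \left(\left(\frac{1}{2} - \frac{\sqrt{16 + \left(-4\right)^{2}}}{4}\right) + 3 i \sqrt{11}\right)^{2} = \left(\left(\frac{1}{2} - \frac{\sqrt{16 + 16}}{4}\right) + 3 i \sqrt{11}\right)^{2} = \left(\left(\frac{1}{2} - \frac{\sqrt{32}}{4}\right) + 3 i \sqrt{11}\right)^{2} = \left(\left(\frac{1}{2} - \frac{4 \sqrt{2}}{4}\right) + 3 i \sqrt{11}\right)^{2} = \left(\left(\frac{1}{2} - \sqrt{2}\right) + 3 i \sqrt{11}\right)^{2} = \left(\frac{1}{2} - \sqrt{2} + 3 i \sqrt{11}\right)^{2}$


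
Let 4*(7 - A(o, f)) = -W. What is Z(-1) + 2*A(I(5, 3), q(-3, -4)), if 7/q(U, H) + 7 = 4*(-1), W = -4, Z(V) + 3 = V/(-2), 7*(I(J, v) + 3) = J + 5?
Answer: 19/2 ≈ 9.5000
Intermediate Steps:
I(J, v) = -16/7 + J/7 (I(J, v) = -3 + (J + 5)/7 = -3 + (5 + J)/7 = -3 + (5/7 + J/7) = -16/7 + J/7)
Z(V) = -3 - V/2 (Z(V) = -3 + V/(-2) = -3 + V*(-½) = -3 - V/2)
q(U, H) = -7/11 (q(U, H) = 7/(-7 + 4*(-1)) = 7/(-7 - 4) = 7/(-11) = 7*(-1/11) = -7/11)
A(o, f) = 6 (A(o, f) = 7 - (-1)*(-4)/4 = 7 - ¼*4 = 7 - 1 = 6)
Z(-1) + 2*A(I(5, 3), q(-3, -4)) = (-3 - ½*(-1)) + 2*6 = (-3 + ½) + 12 = -5/2 + 12 = 19/2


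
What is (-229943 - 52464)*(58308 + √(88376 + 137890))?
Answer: -16466587356 - 282407*√226266 ≈ -1.6601e+10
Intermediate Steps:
(-229943 - 52464)*(58308 + √(88376 + 137890)) = -282407*(58308 + √226266) = -16466587356 - 282407*√226266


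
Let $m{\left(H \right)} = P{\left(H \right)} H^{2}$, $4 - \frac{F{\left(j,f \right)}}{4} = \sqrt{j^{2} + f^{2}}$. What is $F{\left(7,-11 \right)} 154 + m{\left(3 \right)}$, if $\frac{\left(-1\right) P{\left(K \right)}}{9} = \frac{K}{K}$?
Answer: $2383 - 616 \sqrt{170} \approx -5648.7$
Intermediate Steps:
$P{\left(K \right)} = -9$ ($P{\left(K \right)} = - 9 \frac{K}{K} = \left(-9\right) 1 = -9$)
$F{\left(j,f \right)} = 16 - 4 \sqrt{f^{2} + j^{2}}$ ($F{\left(j,f \right)} = 16 - 4 \sqrt{j^{2} + f^{2}} = 16 - 4 \sqrt{f^{2} + j^{2}}$)
$m{\left(H \right)} = - 9 H^{2}$
$F{\left(7,-11 \right)} 154 + m{\left(3 \right)} = \left(16 - 4 \sqrt{\left(-11\right)^{2} + 7^{2}}\right) 154 - 9 \cdot 3^{2} = \left(16 - 4 \sqrt{121 + 49}\right) 154 - 81 = \left(16 - 4 \sqrt{170}\right) 154 - 81 = \left(2464 - 616 \sqrt{170}\right) - 81 = 2383 - 616 \sqrt{170}$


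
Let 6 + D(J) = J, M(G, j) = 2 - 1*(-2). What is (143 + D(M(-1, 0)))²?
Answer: 19881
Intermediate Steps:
M(G, j) = 4 (M(G, j) = 2 + 2 = 4)
D(J) = -6 + J
(143 + D(M(-1, 0)))² = (143 + (-6 + 4))² = (143 - 2)² = 141² = 19881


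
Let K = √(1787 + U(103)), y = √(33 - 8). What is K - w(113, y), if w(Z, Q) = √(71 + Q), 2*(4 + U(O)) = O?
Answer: √7338/2 - 2*√19 ≈ 34.113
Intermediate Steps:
U(O) = -4 + O/2
y = 5 (y = √25 = 5)
K = √7338/2 (K = √(1787 + (-4 + (½)*103)) = √(1787 + (-4 + 103/2)) = √(1787 + 95/2) = √(3669/2) = √7338/2 ≈ 42.831)
K - w(113, y) = √7338/2 - √(71 + 5) = √7338/2 - √76 = √7338/2 - 2*√19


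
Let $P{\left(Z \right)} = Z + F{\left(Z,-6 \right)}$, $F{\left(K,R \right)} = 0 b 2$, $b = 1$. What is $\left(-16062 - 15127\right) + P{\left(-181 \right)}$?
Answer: $-31370$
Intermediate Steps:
$F{\left(K,R \right)} = 0$ ($F{\left(K,R \right)} = 0 \cdot 1 \cdot 2 = 0 \cdot 2 = 0$)
$P{\left(Z \right)} = Z$ ($P{\left(Z \right)} = Z + 0 = Z$)
$\left(-16062 - 15127\right) + P{\left(-181 \right)} = \left(-16062 - 15127\right) - 181 = -31189 - 181 = -31370$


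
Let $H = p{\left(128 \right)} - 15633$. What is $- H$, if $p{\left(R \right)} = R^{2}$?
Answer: $-751$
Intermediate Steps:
$H = 751$ ($H = 128^{2} - 15633 = 16384 - 15633 = 751$)
$- H = \left(-1\right) 751 = -751$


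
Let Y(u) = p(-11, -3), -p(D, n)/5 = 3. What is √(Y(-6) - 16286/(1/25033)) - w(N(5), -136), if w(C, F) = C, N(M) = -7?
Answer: 7 + I*√407687453 ≈ 7.0 + 20191.0*I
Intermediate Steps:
p(D, n) = -15 (p(D, n) = -5*3 = -15)
Y(u) = -15
√(Y(-6) - 16286/(1/25033)) - w(N(5), -136) = √(-15 - 16286/(1/25033)) - 1*(-7) = √(-15 - 16286/1/25033) + 7 = √(-15 - 16286*25033) + 7 = √(-15 - 407687438) + 7 = √(-407687453) + 7 = I*√407687453 + 7 = 7 + I*√407687453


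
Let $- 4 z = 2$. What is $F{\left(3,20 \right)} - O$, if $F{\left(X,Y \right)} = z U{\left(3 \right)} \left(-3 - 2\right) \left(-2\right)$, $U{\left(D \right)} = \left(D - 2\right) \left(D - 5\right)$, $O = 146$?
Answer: $-136$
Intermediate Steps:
$z = - \frac{1}{2}$ ($z = \left(- \frac{1}{4}\right) 2 = - \frac{1}{2} \approx -0.5$)
$U{\left(D \right)} = \left(-5 + D\right) \left(-2 + D\right)$ ($U{\left(D \right)} = \left(-2 + D\right) \left(-5 + D\right) = \left(-5 + D\right) \left(-2 + D\right)$)
$F{\left(X,Y \right)} = 10$ ($F{\left(X,Y \right)} = - \frac{10 + 3^{2} - 21}{2} \left(-3 - 2\right) \left(-2\right) = - \frac{10 + 9 - 21}{2} \left(\left(-5\right) \left(-2\right)\right) = \left(- \frac{1}{2}\right) \left(-2\right) 10 = 1 \cdot 10 = 10$)
$F{\left(3,20 \right)} - O = 10 - 146 = -136$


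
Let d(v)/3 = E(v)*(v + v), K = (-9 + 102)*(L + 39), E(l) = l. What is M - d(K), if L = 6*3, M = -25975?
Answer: -168629581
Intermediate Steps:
L = 18
K = 5301 (K = (-9 + 102)*(18 + 39) = 93*57 = 5301)
d(v) = 6*v² (d(v) = 3*(v*(v + v)) = 3*(v*(2*v)) = 3*(2*v²) = 6*v²)
M - d(K) = -25975 - 6*5301² = -25975 - 6*28100601 = -25975 - 1*168603606 = -25975 - 168603606 = -168629581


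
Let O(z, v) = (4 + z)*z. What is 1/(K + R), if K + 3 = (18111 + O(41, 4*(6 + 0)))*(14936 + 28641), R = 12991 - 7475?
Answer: 1/869628125 ≈ 1.1499e-9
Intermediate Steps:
O(z, v) = z*(4 + z)
R = 5516
K = 869622609 (K = -3 + (18111 + 41*(4 + 41))*(14936 + 28641) = -3 + (18111 + 41*45)*43577 = -3 + (18111 + 1845)*43577 = -3 + 19956*43577 = -3 + 869622612 = 869622609)
1/(K + R) = 1/(869622609 + 5516) = 1/869628125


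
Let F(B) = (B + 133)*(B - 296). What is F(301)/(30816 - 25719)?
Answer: 2170/5097 ≈ 0.42574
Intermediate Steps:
F(B) = (-296 + B)*(133 + B) (F(B) = (133 + B)*(-296 + B) = (-296 + B)*(133 + B))
F(301)/(30816 - 25719) = (-39368 + 301**2 - 163*301)/(30816 - 25719) = (-39368 + 90601 - 49063)/5097 = 2170*(1/5097) = 2170/5097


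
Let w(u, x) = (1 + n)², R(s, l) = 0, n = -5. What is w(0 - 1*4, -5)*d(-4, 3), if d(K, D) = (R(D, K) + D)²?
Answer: 144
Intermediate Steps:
w(u, x) = 16 (w(u, x) = (1 - 5)² = (-4)² = 16)
d(K, D) = D² (d(K, D) = (0 + D)² = D²)
w(0 - 1*4, -5)*d(-4, 3) = 16*3² = 16*9 = 144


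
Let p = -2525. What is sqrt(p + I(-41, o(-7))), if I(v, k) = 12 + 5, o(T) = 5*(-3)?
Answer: 2*I*sqrt(627) ≈ 50.08*I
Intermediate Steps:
o(T) = -15
I(v, k) = 17
sqrt(p + I(-41, o(-7))) = sqrt(-2525 + 17) = sqrt(-2508) = 2*I*sqrt(627)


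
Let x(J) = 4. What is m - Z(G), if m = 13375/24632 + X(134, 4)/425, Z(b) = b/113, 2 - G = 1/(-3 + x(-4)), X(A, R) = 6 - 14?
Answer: 609598447/1182951800 ≈ 0.51532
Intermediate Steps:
X(A, R) = -8
G = 1 (G = 2 - 1/(-3 + 4) = 2 - 1/1 = 2 - 1*1 = 2 - 1 = 1)
Z(b) = b/113 (Z(b) = b*(1/113) = b/113)
m = 5487319/10468600 (m = 13375/24632 - 8/425 = 5487319/10468600 ≈ 0.52417)
m - Z(G) = 5487319/10468600 - 1/113 = 609598447/1182951800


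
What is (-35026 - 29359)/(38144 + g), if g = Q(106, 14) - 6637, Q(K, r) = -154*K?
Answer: -64385/15183 ≈ -4.2406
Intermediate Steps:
g = -22961 (g = -154*106 - 6637 = -16324 - 6637 = -22961)
(-35026 - 29359)/(38144 + g) = (-35026 - 29359)/(38144 - 22961) = -64385/15183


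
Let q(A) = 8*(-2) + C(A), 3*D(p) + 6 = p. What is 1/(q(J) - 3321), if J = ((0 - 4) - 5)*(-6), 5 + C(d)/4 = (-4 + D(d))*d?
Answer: -1/765 ≈ -0.0013072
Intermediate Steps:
D(p) = -2 + p/3
C(d) = -20 + 4*d*(-6 + d/3) (C(d) = -20 + 4*((-4 + (-2 + d/3))*d) = -20 + 4*((-6 + d/3)*d) = -20 + 4*(d*(-6 + d/3)) = -20 + 4*d*(-6 + d/3))
J = 54 (J = (-4 - 5)*(-6) = -9*(-6) = 54)
q(A) = -36 - 24*A + 4*A**2/3 (q(A) = 8*(-2) + (-20 - 24*A + 4*A**2/3) = -16 + (-20 - 24*A + 4*A**2/3) = -36 - 24*A + 4*A**2/3)
1/(q(J) - 3321) = 1/((-36 - 24*54 + (4/3)*54**2) - 3321) = 1/((-36 - 1296 + (4/3)*2916) - 3321) = 1/((-36 - 1296 + 3888) - 3321) = 1/(2556 - 3321) = 1/(-765) = -1/765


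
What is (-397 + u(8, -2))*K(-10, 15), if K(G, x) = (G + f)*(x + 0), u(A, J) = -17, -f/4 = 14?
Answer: 409860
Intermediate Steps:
f = -56 (f = -4*14 = -56)
K(G, x) = x*(-56 + G) (K(G, x) = (G - 56)*(x + 0) = (-56 + G)*x = x*(-56 + G))
(-397 + u(8, -2))*K(-10, 15) = (-397 - 17)*(15*(-56 - 10)) = -6210*(-66) = -414*(-990) = 409860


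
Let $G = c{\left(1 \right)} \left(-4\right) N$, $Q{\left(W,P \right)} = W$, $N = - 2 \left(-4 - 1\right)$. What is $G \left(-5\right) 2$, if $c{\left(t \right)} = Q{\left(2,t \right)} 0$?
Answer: $0$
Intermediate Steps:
$N = 10$ ($N = \left(-2\right) \left(-5\right) = 10$)
$c{\left(t \right)} = 0$ ($c{\left(t \right)} = 2 \cdot 0 = 0$)
$G = 0$ ($G = 0 \left(-4\right) 10 = 0 \cdot 10 = 0$)
$G \left(-5\right) 2 = 0 \left(-5\right) 2 = 0 \cdot 2 = 0$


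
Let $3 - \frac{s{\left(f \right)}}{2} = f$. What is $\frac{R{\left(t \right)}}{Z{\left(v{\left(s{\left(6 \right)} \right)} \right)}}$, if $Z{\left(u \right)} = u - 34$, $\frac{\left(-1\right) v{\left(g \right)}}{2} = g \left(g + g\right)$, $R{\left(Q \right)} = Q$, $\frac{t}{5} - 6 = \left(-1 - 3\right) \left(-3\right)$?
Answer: $- \frac{45}{89} \approx -0.50562$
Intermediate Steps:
$s{\left(f \right)} = 6 - 2 f$
$t = 90$ ($t = 30 + 5 \left(-1 - 3\right) \left(-3\right) = 30 + 5 \left(\left(-4\right) \left(-3\right)\right) = 30 + 5 \cdot 12 = 30 + 60 = 90$)
$v{\left(g \right)} = - 4 g^{2}$ ($v{\left(g \right)} = - 2 g \left(g + g\right) = - 2 g 2 g = - 2 \cdot 2 g^{2} = - 4 g^{2}$)
$Z{\left(u \right)} = -34 + u$
$\frac{R{\left(t \right)}}{Z{\left(v{\left(s{\left(6 \right)} \right)} \right)}} = \frac{90}{-34 - 4 \left(6 - 12\right)^{2}} = \frac{90}{-34 - 4 \left(-6\right)^{2}} = \frac{90}{-34 - 144} = \frac{90}{-178} = 90 \left(- \frac{1}{178}\right) = - \frac{45}{89}$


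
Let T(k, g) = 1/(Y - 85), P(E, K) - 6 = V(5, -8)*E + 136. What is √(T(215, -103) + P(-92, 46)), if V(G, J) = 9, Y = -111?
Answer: I*√134457/14 ≈ 26.192*I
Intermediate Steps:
P(E, K) = 142 + 9*E (P(E, K) = 6 + (9*E + 136) = 6 + (136 + 9*E) = 142 + 9*E)
T(k, g) = -1/196 (T(k, g) = 1/(-111 - 85) = 1/(-196) = -1/196)
√(T(215, -103) + P(-92, 46)) = √(-1/196 + (142 + 9*(-92))) = √(-1/196 + (142 - 828)) = √(-1/196 - 686) = √(-134457/196) = I*√134457/14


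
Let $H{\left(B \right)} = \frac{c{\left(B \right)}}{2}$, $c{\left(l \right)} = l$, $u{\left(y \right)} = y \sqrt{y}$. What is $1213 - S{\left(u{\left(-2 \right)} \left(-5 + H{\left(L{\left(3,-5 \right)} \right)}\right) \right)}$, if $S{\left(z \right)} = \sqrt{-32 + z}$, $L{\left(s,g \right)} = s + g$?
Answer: $1213 - 2 \sqrt{-8 + 3 i \sqrt{2}} \approx 1211.5 - 5.8404 i$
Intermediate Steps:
$u{\left(y \right)} = y^{\frac{3}{2}}$
$L{\left(s,g \right)} = g + s$
$H{\left(B \right)} = \frac{B}{2}$
$1213 - S{\left(u{\left(-2 \right)} \left(-5 + H{\left(L{\left(3,-5 \right)} \right)}\right) \right)} = 1213 - \sqrt{-32 + \left(-2\right)^{\frac{3}{2}} \left(-5 + \frac{-5 + 3}{2}\right)} = 1213 - \sqrt{-32 + - 2 i \sqrt{2} \left(-5 + \frac{1}{2} \left(-2\right)\right)} = 1213 - \sqrt{-32 + - 2 i \sqrt{2} \left(-5 - 1\right)} = 1213 - \sqrt{-32 + - 2 i \sqrt{2} \left(-6\right)} = 1213 - \sqrt{-32 + 12 i \sqrt{2}}$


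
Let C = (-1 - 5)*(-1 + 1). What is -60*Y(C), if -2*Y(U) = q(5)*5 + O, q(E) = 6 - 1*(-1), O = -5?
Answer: 900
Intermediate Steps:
q(E) = 7 (q(E) = 6 + 1 = 7)
C = 0 (C = -6*0 = 0)
Y(U) = -15 (Y(U) = -(7*5 - 5)/2 = -(35 - 5)/2 = -½*30 = -15)
-60*Y(C) = -60*(-15) = 900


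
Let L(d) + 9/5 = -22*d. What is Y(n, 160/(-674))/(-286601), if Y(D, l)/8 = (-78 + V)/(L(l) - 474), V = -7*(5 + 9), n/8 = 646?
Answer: -2372480/227252524723 ≈ -1.0440e-5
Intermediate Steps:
n = 5168 (n = 8*646 = 5168)
L(d) = -9/5 - 22*d
V = -98 (V = -7*14 = -98)
Y(D, l) = -1408/(-2379/5 - 22*l) (Y(D, l) = 8*((-78 - 98)/((-9/5 - 22*l) - 474)) = 8*(-176/(-2379/5 - 22*l)) = -1408/(-2379/5 - 22*l))
Y(n, 160/(-674))/(-286601) = (7040/(2379 + 110*(160/(-674))))/(-286601) = (7040/(2379 + 110*(160*(-1/674))))*(-1/286601) = (7040/(2379 + 110*(-80/337)))*(-1/286601) = (7040/(2379 - 8800/337))*(-1/286601) = (7040/(792923/337))*(-1/286601) = (7040*(337/792923))*(-1/286601) = (2372480/792923)*(-1/286601) = -2372480/227252524723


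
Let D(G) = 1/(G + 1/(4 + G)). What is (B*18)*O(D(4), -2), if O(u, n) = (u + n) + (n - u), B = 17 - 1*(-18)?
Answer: -2520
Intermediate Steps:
B = 35 (B = 17 + 18 = 35)
O(u, n) = 2*n (O(u, n) = (n + u) + (n - u) = 2*n)
(B*18)*O(D(4), -2) = (35*18)*(2*(-2)) = 630*(-4) = -2520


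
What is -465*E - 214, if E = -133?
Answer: 61631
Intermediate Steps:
-465*E - 214 = -465*(-133) - 214 = 61845 - 214 = 61631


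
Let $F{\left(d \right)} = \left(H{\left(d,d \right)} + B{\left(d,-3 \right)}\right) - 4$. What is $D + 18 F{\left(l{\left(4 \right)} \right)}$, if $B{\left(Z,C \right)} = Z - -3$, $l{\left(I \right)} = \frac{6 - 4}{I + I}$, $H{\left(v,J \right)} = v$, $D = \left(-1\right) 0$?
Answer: $-9$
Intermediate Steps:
$D = 0$
$l{\left(I \right)} = \frac{1}{I}$ ($l{\left(I \right)} = \frac{2}{2 I} = 2 \frac{1}{2 I} = \frac{1}{I}$)
$B{\left(Z,C \right)} = 3 + Z$ ($B{\left(Z,C \right)} = Z + 3 = 3 + Z$)
$F{\left(d \right)} = -1 + 2 d$ ($F{\left(d \right)} = \left(d + \left(3 + d\right)\right) - 4 = \left(3 + 2 d\right) - 4 = -1 + 2 d$)
$D + 18 F{\left(l{\left(4 \right)} \right)} = 0 + 18 \left(-1 + \frac{2}{4}\right) = 0 + 18 \left(-1 + 2 \cdot \frac{1}{4}\right) = 0 + 18 \left(-1 + \frac{1}{2}\right) = 0 + 18 \left(- \frac{1}{2}\right) = 0 - 9 = -9$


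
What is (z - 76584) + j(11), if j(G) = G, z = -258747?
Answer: -335320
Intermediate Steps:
(z - 76584) + j(11) = (-258747 - 76584) + 11 = -335331 + 11 = -335320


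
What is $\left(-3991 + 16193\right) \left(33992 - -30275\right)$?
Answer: $784185934$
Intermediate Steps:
$\left(-3991 + 16193\right) \left(33992 - -30275\right) = 12202 \left(33992 + 30275\right) = 12202 \cdot 64267 = 784185934$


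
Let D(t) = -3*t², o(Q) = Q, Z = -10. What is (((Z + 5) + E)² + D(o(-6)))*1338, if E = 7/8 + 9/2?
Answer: -4618107/32 ≈ -1.4432e+5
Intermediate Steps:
E = 43/8 (E = 7*(⅛) + 9*(½) = 7/8 + 9/2 = 43/8 ≈ 5.3750)
(((Z + 5) + E)² + D(o(-6)))*1338 = (((-10 + 5) + 43/8)² - 3*(-6)²)*1338 = ((-5 + 43/8)² - 3*36)*1338 = ((3/8)² - 108)*1338 = (9/64 - 108)*1338 = -6903/64*1338 = -4618107/32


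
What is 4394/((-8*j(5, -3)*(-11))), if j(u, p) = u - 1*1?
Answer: 2197/176 ≈ 12.483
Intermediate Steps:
j(u, p) = -1 + u (j(u, p) = u - 1 = -1 + u)
4394/((-8*j(5, -3)*(-11))) = 4394/((-8*(-1 + 5)*(-11))) = 4394/((-8*4*(-11))) = 4394/((-32*(-11))) = 4394/352 = 4394*(1/352) = 2197/176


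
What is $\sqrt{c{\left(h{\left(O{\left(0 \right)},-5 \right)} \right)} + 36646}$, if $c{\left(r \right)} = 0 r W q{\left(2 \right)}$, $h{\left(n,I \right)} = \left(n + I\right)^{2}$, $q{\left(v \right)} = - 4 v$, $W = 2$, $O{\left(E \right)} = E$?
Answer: $\sqrt{36646} \approx 191.43$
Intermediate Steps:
$h{\left(n,I \right)} = \left(I + n\right)^{2}$
$c{\left(r \right)} = 0$ ($c{\left(r \right)} = 0 r 2 \left(\left(-4\right) 2\right) = 0 \cdot 2 \left(-8\right) = 0 \left(-8\right) = 0$)
$\sqrt{c{\left(h{\left(O{\left(0 \right)},-5 \right)} \right)} + 36646} = \sqrt{0 + 36646} = \sqrt{36646}$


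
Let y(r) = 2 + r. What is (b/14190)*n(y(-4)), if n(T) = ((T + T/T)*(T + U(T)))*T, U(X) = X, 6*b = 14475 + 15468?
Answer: -6654/2365 ≈ -2.8135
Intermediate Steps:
b = 9981/2 (b = (14475 + 15468)/6 = (⅙)*29943 = 9981/2 ≈ 4990.5)
n(T) = 2*T²*(1 + T) (n(T) = ((T + T/T)*(T + T))*T = ((T + 1)*(2*T))*T = ((1 + T)*(2*T))*T = (2*T*(1 + T))*T = 2*T²*(1 + T))
(b/14190)*n(y(-4)) = ((9981/2)/14190)*(2*(2 - 4)²*(1 + (2 - 4))) = ((9981/2)*(1/14190))*(2*(-2)²*(1 - 2)) = 3327*(2*4*(-1))/9460 = (3327/9460)*(-8) = -6654/2365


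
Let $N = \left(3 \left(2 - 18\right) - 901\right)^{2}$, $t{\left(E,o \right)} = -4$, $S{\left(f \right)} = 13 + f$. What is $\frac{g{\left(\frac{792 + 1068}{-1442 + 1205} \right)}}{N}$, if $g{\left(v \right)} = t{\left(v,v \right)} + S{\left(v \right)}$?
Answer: $\frac{7}{5472883} \approx 1.279 \cdot 10^{-6}$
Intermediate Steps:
$N = 900601$ ($N = \left(3 \left(-16\right) - 901\right)^{2} = \left(-48 - 901\right)^{2} = \left(-949\right)^{2} = 900601$)
$g{\left(v \right)} = 9 + v$ ($g{\left(v \right)} = -4 + \left(13 + v\right) = 9 + v$)
$\frac{g{\left(\frac{792 + 1068}{-1442 + 1205} \right)}}{N} = \frac{9 + \frac{792 + 1068}{-1442 + 1205}}{900601} = \left(9 + \frac{1860}{-237}\right) \frac{1}{900601} = \left(9 + 1860 \left(- \frac{1}{237}\right)\right) \frac{1}{900601} = \left(9 - \frac{620}{79}\right) \frac{1}{900601} = \frac{91}{79} \cdot \frac{1}{900601} = \frac{7}{5472883}$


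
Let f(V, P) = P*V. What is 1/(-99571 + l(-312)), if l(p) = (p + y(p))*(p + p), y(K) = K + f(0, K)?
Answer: 1/289805 ≈ 3.4506e-6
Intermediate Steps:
y(K) = K (y(K) = K + K*0 = K + 0 = K)
l(p) = 4*p² (l(p) = (p + p)*(p + p) = (2*p)*(2*p) = 4*p²)
1/(-99571 + l(-312)) = 1/(-99571 + 4*(-312)²) = 1/(-99571 + 4*97344) = 1/(-99571 + 389376) = 1/289805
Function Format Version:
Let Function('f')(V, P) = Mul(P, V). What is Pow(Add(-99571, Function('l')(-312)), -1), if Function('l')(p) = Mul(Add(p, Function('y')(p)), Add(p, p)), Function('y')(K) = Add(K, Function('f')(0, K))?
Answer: Rational(1, 289805) ≈ 3.4506e-6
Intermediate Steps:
Function('y')(K) = K (Function('y')(K) = Add(K, Mul(K, 0)) = Add(K, 0) = K)
Function('l')(p) = Mul(4, Pow(p, 2)) (Function('l')(p) = Mul(Add(p, p), Add(p, p)) = Mul(Mul(2, p), Mul(2, p)) = Mul(4, Pow(p, 2)))
Pow(Add(-99571, Function('l')(-312)), -1) = Pow(Add(-99571, Mul(4, Pow(-312, 2))), -1) = Pow(Add(-99571, Mul(4, 97344)), -1) = Pow(Add(-99571, 389376), -1) = Pow(289805, -1) = Rational(1, 289805)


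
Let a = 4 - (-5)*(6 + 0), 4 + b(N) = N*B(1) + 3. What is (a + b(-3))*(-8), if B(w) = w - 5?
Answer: -360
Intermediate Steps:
B(w) = -5 + w
b(N) = -1 - 4*N (b(N) = -4 + (N*(-5 + 1) + 3) = -4 + (N*(-4) + 3) = -4 + (-4*N + 3) = -4 + (3 - 4*N) = -1 - 4*N)
a = 34 (a = 4 - (-5)*6 = 4 - 1*(-30) = 4 + 30 = 34)
(a + b(-3))*(-8) = (34 + (-1 - 4*(-3)))*(-8) = (34 + (-1 + 12))*(-8) = (34 + 11)*(-8) = 45*(-8) = -360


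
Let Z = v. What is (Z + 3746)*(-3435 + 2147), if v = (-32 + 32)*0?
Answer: -4824848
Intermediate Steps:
v = 0 (v = 0*0 = 0)
Z = 0
(Z + 3746)*(-3435 + 2147) = (0 + 3746)*(-3435 + 2147) = 3746*(-1288) = -4824848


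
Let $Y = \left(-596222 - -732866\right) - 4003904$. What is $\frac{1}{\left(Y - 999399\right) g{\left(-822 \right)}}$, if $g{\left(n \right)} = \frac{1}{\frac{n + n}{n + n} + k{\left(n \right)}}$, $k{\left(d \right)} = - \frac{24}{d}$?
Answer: $- \frac{141}{666732283} \approx -2.1148 \cdot 10^{-7}$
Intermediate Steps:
$Y = -3867260$ ($Y = \left(-596222 + 732866\right) - 4003904 = 136644 - 4003904 = -3867260$)
$g{\left(n \right)} = \frac{1}{1 - \frac{24}{n}}$ ($g{\left(n \right)} = \frac{1}{\frac{n + n}{n + n} - \frac{24}{n}} = \frac{1}{\frac{2 n}{2 n} - \frac{24}{n}} = \frac{1}{2 n \frac{1}{2 n} - \frac{24}{n}} = \frac{1}{1 - \frac{24}{n}}$)
$\frac{1}{\left(Y - 999399\right) g{\left(-822 \right)}} = \frac{1}{\left(-3867260 - 999399\right) \left(- \frac{822}{-24 - 822}\right)} = \frac{1}{\left(-4866659\right) \left(- \frac{822}{-846}\right)} = - \frac{1}{4866659 \left(\left(-822\right) \left(- \frac{1}{846}\right)\right)} = - \frac{1}{4866659 \cdot \frac{137}{141}} = \left(- \frac{1}{4866659}\right) \frac{141}{137} = - \frac{141}{666732283}$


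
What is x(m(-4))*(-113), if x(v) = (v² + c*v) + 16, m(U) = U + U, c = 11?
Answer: 904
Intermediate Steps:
m(U) = 2*U
x(v) = 16 + v² + 11*v (x(v) = (v² + 11*v) + 16 = 16 + v² + 11*v)
x(m(-4))*(-113) = (16 + (2*(-4))² + 11*(2*(-4)))*(-113) = (16 + (-8)² + 11*(-8))*(-113) = (16 + 64 - 88)*(-113) = -8*(-113) = 904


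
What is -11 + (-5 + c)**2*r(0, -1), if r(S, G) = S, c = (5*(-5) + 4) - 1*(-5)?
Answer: -11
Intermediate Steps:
c = -16 (c = (-25 + 4) + 5 = -21 + 5 = -16)
-11 + (-5 + c)**2*r(0, -1) = -11 + (-5 - 16)**2*0 = -11 + (-21)**2*0 = -11 + 441*0 = -11 + 0 = -11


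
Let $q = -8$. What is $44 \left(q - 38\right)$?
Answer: $-2024$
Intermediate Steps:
$44 \left(q - 38\right) = 44 \left(-8 - 38\right) = 44 \left(-46\right) = -2024$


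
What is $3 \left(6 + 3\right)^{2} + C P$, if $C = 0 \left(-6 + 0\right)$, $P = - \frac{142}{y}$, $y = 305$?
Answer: $243$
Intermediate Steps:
$P = - \frac{142}{305} \approx -0.46557$
$C = 0$ ($C = 0 \left(-6\right) = 0$)
$3 \left(6 + 3\right)^{2} + C P = 3 \left(6 + 3\right)^{2} + 0 \left(- \frac{142}{305}\right) = 3 \cdot 9^{2} + 0 = 3 \cdot 81 + 0 = 243 + 0 = 243$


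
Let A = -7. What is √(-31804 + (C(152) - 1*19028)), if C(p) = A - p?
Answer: I*√50991 ≈ 225.81*I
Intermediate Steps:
C(p) = -7 - p
√(-31804 + (C(152) - 1*19028)) = √(-31804 + ((-7 - 1*152) - 1*19028)) = √(-31804 + ((-7 - 152) - 19028)) = √(-31804 + (-159 - 19028)) = √(-31804 - 19187) = √(-50991) = I*√50991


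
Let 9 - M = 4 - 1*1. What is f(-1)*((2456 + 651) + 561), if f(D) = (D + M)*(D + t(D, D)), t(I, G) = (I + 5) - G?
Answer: 73360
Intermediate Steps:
M = 6 (M = 9 - (4 - 1*1) = 9 - (4 - 1) = 9 - 1*3 = 9 - 3 = 6)
t(I, G) = 5 + I - G (t(I, G) = (5 + I) - G = 5 + I - G)
f(D) = (5 + D)*(6 + D) (f(D) = (D + 6)*(D + (5 + D - D)) = (6 + D)*(D + 5) = (6 + D)*(5 + D) = (5 + D)*(6 + D))
f(-1)*((2456 + 651) + 561) = (30 + (-1)² + 11*(-1))*((2456 + 651) + 561) = (30 + 1 - 11)*(3107 + 561) = 20*3668 = 73360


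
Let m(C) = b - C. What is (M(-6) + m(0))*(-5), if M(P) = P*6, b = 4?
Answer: 160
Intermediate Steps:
M(P) = 6*P
m(C) = 4 - C
(M(-6) + m(0))*(-5) = (6*(-6) + (4 - 1*0))*(-5) = (-36 + (4 + 0))*(-5) = (-36 + 4)*(-5) = -32*(-5) = 160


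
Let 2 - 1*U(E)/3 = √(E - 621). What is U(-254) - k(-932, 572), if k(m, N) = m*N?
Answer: 533110 - 15*I*√35 ≈ 5.3311e+5 - 88.741*I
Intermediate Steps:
k(m, N) = N*m
U(E) = 6 - 3*√(-621 + E) (U(E) = 6 - 3*√(E - 621) = 6 - 3*√(-621 + E))
U(-254) - k(-932, 572) = (6 - 3*√(-621 - 254)) - 572*(-932) = (6 - 15*I*√35) - 1*(-533104) = (6 - 15*I*√35) + 533104 = 533110 - 15*I*√35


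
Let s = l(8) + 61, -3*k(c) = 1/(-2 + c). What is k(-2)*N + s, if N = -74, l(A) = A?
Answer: 377/6 ≈ 62.833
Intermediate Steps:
k(c) = -1/(3*(-2 + c))
s = 69 (s = 8 + 61 = 69)
k(-2)*N + s = -1/(-6 + 3*(-2))*(-74) + 69 = -1/(-6 - 6)*(-74) + 69 = -1/(-12)*(-74) + 69 = -1*(-1/12)*(-74) + 69 = (1/12)*(-74) + 69 = -37/6 + 69 = 377/6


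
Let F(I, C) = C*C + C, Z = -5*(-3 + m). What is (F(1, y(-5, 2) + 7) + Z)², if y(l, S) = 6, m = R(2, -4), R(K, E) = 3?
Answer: 33124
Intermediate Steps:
m = 3
Z = 0 (Z = -5*(-3 + 3) = -5*0 = 0)
F(I, C) = C + C² (F(I, C) = C² + C = C + C²)
(F(1, y(-5, 2) + 7) + Z)² = ((6 + 7)*(1 + (6 + 7)) + 0)² = (13*(1 + 13) + 0)² = (13*14 + 0)² = (182 + 0)² = 182² = 33124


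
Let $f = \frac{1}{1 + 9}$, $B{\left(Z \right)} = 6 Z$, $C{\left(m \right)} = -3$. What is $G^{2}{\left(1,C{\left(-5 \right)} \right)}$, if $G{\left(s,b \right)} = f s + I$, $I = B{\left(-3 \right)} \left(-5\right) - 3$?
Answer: $\frac{758641}{100} \approx 7586.4$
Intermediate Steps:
$f = \frac{1}{10} \approx 0.1$
$I = 87$ ($I = 6 \left(-3\right) \left(-5\right) - 3 = \left(-18\right) \left(-5\right) - 3 = 90 - 3 = 87$)
$G{\left(s,b \right)} = 87 + \frac{s}{10}$ ($G{\left(s,b \right)} = \frac{s}{10} + 87 = 87 + \frac{s}{10}$)
$G^{2}{\left(1,C{\left(-5 \right)} \right)} = \left(87 + \frac{1}{10} \cdot 1\right)^{2} = \left(87 + \frac{1}{10}\right)^{2} = \left(\frac{871}{10}\right)^{2} = \frac{758641}{100}$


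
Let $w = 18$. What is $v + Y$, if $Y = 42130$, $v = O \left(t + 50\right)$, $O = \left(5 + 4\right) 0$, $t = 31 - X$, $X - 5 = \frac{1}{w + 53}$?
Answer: $42130$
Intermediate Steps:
$X = \frac{356}{71}$ ($X = 5 + \frac{1}{18 + 53} = 5 + \frac{1}{71} = \frac{356}{71} \approx 5.0141$)
$t = \frac{1845}{71}$ ($t = 31 - \frac{356}{71} = \frac{1845}{71} \approx 25.986$)
$O = 0$ ($O = 9 \cdot 0 = 0$)
$v = 0$ ($v = 0 \left(\frac{1845}{71} + 50\right) = 0 \cdot \frac{5395}{71} = 0$)
$v + Y = 0 + 42130 = 42130$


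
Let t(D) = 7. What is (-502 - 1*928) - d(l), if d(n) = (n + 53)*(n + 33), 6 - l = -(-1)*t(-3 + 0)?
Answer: -3094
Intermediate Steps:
l = -1 (l = 6 - (-1)*(-1*7) = 6 - (-1)*(-7) = 6 - 1*7 = 6 - 7 = -1)
d(n) = (33 + n)*(53 + n) (d(n) = (53 + n)*(33 + n) = (33 + n)*(53 + n))
(-502 - 1*928) - d(l) = (-502 - 1*928) - (1749 + (-1)² + 86*(-1)) = (-502 - 928) - (1749 + 1 - 86) = -1430 - 1*1664 = -1430 - 1664 = -3094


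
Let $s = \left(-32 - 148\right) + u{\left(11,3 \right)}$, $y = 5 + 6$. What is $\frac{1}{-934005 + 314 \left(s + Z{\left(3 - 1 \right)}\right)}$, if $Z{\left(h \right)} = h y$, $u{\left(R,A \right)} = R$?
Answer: $- \frac{1}{980163} \approx -1.0202 \cdot 10^{-6}$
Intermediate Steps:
$y = 11$
$s = -169$ ($s = \left(-32 - 148\right) + 11 = -180 + 11 = -169$)
$Z{\left(h \right)} = 11 h$ ($Z{\left(h \right)} = h 11 = 11 h$)
$\frac{1}{-934005 + 314 \left(s + Z{\left(3 - 1 \right)}\right)} = \frac{1}{-934005 + 314 \left(-169 + 11 \left(3 - 1\right)\right)} = \frac{1}{-934005 + 314 \left(-169 + 11 \cdot 2\right)} = \frac{1}{-934005 + 314 \left(-169 + 22\right)} = \frac{1}{-934005 + 314 \left(-147\right)} = \frac{1}{-934005 - 46158} = \frac{1}{-980163} = - \frac{1}{980163}$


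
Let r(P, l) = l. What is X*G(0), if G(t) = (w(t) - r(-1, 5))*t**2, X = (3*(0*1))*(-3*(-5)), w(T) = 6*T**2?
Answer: 0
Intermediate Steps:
X = 0 (X = (3*0)*15 = 0*15 = 0)
G(t) = t**2*(-5 + 6*t**2) (G(t) = (6*t**2 - 1*5)*t**2 = (6*t**2 - 5)*t**2 = (-5 + 6*t**2)*t**2 = t**2*(-5 + 6*t**2))
X*G(0) = 0*(0**2*(-5 + 6*0**2)) = 0*(0*(-5 + 6*0)) = 0*(0*(-5 + 0)) = 0*(0*(-5)) = 0*0 = 0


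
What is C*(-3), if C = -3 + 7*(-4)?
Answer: 93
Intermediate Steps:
C = -31 (C = -3 - 28 = -31)
C*(-3) = -31*(-3) = 93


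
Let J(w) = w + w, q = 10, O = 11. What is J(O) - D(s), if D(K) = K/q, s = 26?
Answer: 97/5 ≈ 19.400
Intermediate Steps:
J(w) = 2*w
D(K) = K/10
J(O) - D(s) = 2*11 - 26/10 = 22 - 1*13/5 = 22 - 13/5 = 97/5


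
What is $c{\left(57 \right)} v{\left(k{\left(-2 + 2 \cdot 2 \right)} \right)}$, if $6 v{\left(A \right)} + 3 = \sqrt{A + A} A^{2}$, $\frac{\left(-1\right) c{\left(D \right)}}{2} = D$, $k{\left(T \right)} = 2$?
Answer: $-95$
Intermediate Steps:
$c{\left(D \right)} = - 2 D$
$v{\left(A \right)} = - \frac{1}{2} + \frac{\sqrt{2} A^{\frac{5}{2}}}{6}$ ($v{\left(A \right)} = - \frac{1}{2} + \frac{\sqrt{A + A} A^{2}}{6} = - \frac{1}{2} + \frac{\sqrt{2 A} A^{2}}{6} = - \frac{1}{2} + \frac{\sqrt{2} \sqrt{A} A^{2}}{6} = - \frac{1}{2} + \frac{\sqrt{2} A^{\frac{5}{2}}}{6}$)
$c{\left(57 \right)} v{\left(k{\left(-2 + 2 \cdot 2 \right)} \right)} = \left(-2\right) 57 \left(- \frac{1}{2} + \frac{\sqrt{2} \cdot 2^{\frac{5}{2}}}{6}\right) = - 114 \left(- \frac{1}{2} + \frac{\sqrt{2} \cdot 4 \sqrt{2}}{6}\right) = - 114 \left(- \frac{1}{2} + \frac{4}{3}\right) = \left(-114\right) \frac{5}{6} = -95$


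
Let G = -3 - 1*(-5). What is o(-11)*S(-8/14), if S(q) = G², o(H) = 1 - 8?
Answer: -28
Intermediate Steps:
o(H) = -7
G = 2 (G = -3 + 5 = 2)
S(q) = 4 (S(q) = 2² = 4)
o(-11)*S(-8/14) = -7*4 = -28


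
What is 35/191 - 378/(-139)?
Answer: 77063/26549 ≈ 2.9027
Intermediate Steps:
35/191 - 378/(-139) = 35*(1/191) - 378*(-1/139) = 35/191 + 378/139 = 77063/26549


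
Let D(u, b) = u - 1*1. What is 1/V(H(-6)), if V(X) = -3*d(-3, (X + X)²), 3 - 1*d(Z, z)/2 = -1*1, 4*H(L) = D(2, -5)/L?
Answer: -1/24 ≈ -0.041667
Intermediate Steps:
D(u, b) = -1 + u (D(u, b) = u - 1 = -1 + u)
H(L) = 1/(4*L) (H(L) = ((-1 + 2)/L)/4 = (1/L)/4 = 1/(4*L))
d(Z, z) = 8 (d(Z, z) = 6 - (-2) = 6 - 2*(-1) = 6 + 2 = 8)
V(X) = -24 (V(X) = -3*8 = -24)
1/V(H(-6)) = 1/(-24) = -1/24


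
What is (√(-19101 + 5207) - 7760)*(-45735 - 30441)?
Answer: 591125760 - 76176*I*√13894 ≈ 5.9113e+8 - 8.9791e+6*I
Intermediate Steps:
(√(-19101 + 5207) - 7760)*(-45735 - 30441) = (√(-13894) - 7760)*(-76176) = (I*√13894 - 7760)*(-76176) = (-7760 + I*√13894)*(-76176) = 591125760 - 76176*I*√13894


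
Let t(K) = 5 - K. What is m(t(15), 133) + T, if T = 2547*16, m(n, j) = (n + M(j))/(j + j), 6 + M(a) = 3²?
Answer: 1548575/38 ≈ 40752.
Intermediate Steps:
M(a) = 3 (M(a) = -6 + 3² = -6 + 9 = 3)
m(n, j) = (3 + n)/(2*j) (m(n, j) = (n + 3)/(j + j) = (3 + n)/((2*j)) = (3 + n)*(1/(2*j)) = (3 + n)/(2*j))
T = 40752
m(t(15), 133) + T = (½)*(3 + (5 - 1*15))/133 + 40752 = (½)*(1/133)*(3 + (5 - 15)) + 40752 = (½)*(1/133)*(3 - 10) + 40752 = (½)*(1/133)*(-7) + 40752 = -1/38 + 40752 = 1548575/38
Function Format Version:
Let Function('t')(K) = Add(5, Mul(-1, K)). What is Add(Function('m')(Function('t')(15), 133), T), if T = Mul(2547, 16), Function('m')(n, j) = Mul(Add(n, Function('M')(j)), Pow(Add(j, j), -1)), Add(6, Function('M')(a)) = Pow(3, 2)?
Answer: Rational(1548575, 38) ≈ 40752.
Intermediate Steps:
Function('M')(a) = 3 (Function('M')(a) = Add(-6, Pow(3, 2)) = Add(-6, 9) = 3)
Function('m')(n, j) = Mul(Rational(1, 2), Pow(j, -1), Add(3, n)) (Function('m')(n, j) = Mul(Add(n, 3), Pow(Add(j, j), -1)) = Mul(Add(3, n), Pow(Mul(2, j), -1)) = Mul(Add(3, n), Mul(Rational(1, 2), Pow(j, -1))) = Mul(Rational(1, 2), Pow(j, -1), Add(3, n)))
T = 40752
Add(Function('m')(Function('t')(15), 133), T) = Add(Mul(Rational(1, 2), Pow(133, -1), Add(3, Add(5, Mul(-1, 15)))), 40752) = Add(Mul(Rational(1, 2), Rational(1, 133), Add(3, Add(5, -15))), 40752) = Add(Mul(Rational(1, 2), Rational(1, 133), Add(3, -10)), 40752) = Add(Mul(Rational(1, 2), Rational(1, 133), -7), 40752) = Add(Rational(-1, 38), 40752) = Rational(1548575, 38)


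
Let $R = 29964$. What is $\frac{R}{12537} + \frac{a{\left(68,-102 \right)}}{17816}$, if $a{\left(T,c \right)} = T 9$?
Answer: $\frac{2654467}{1094898} \approx 2.4244$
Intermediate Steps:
$a{\left(T,c \right)} = 9 T$
$\frac{R}{12537} + \frac{a{\left(68,-102 \right)}}{17816} = \frac{29964}{12537} + \frac{9 \cdot 68}{17816} = 29964 \cdot \frac{1}{12537} + 612 \cdot \frac{1}{17816} = \frac{9988}{4179} + \frac{9}{262} = \frac{2654467}{1094898}$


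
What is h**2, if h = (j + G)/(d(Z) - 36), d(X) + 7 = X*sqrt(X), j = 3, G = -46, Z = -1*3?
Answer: 1849/(43 + 3*I*sqrt(3))**2 ≈ 0.95724 - 0.23477*I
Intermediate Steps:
Z = -3
d(X) = -7 + X**(3/2) (d(X) = -7 + X*sqrt(X) = -7 + X**(3/2))
h = -43/(-43 - 3*I*sqrt(3)) (h = (3 - 46)/((-7 + (-3)**(3/2)) - 36) = -43/((-7 - 3*I*sqrt(3)) - 36) = -43/(-43 - 3*I*sqrt(3)) ≈ 0.98561 - 0.1191*I)
h**2 = (1849/1876 - 129*I*sqrt(3)/1876)**2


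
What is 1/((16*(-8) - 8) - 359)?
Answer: -1/495 ≈ -0.0020202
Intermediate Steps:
1/((16*(-8) - 8) - 359) = 1/((-128 - 8) - 359) = 1/(-136 - 359) = 1/(-495) = -1/495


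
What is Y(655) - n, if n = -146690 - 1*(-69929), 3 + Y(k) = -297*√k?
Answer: 76758 - 297*√655 ≈ 69157.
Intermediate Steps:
Y(k) = -3 - 297*√k
n = -76761 (n = -146690 + 69929 = -76761)
Y(655) - n = (-3 - 297*√655) - 1*(-76761) = (-3 - 297*√655) + 76761 = 76758 - 297*√655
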